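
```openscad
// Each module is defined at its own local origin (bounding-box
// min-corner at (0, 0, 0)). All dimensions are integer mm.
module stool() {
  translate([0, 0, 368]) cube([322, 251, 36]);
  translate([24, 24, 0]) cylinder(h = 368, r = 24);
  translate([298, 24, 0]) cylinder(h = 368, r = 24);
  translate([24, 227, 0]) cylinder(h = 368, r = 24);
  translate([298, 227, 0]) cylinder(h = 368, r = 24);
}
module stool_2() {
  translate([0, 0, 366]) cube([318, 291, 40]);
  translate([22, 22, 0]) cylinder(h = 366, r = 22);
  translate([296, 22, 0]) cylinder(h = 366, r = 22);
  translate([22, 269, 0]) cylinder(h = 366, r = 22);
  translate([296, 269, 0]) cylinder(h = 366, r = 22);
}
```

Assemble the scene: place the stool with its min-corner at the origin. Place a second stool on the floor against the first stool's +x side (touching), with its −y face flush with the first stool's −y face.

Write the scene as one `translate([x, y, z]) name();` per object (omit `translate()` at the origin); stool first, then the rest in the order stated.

stool();
translate([322, 0, 0]) stool_2();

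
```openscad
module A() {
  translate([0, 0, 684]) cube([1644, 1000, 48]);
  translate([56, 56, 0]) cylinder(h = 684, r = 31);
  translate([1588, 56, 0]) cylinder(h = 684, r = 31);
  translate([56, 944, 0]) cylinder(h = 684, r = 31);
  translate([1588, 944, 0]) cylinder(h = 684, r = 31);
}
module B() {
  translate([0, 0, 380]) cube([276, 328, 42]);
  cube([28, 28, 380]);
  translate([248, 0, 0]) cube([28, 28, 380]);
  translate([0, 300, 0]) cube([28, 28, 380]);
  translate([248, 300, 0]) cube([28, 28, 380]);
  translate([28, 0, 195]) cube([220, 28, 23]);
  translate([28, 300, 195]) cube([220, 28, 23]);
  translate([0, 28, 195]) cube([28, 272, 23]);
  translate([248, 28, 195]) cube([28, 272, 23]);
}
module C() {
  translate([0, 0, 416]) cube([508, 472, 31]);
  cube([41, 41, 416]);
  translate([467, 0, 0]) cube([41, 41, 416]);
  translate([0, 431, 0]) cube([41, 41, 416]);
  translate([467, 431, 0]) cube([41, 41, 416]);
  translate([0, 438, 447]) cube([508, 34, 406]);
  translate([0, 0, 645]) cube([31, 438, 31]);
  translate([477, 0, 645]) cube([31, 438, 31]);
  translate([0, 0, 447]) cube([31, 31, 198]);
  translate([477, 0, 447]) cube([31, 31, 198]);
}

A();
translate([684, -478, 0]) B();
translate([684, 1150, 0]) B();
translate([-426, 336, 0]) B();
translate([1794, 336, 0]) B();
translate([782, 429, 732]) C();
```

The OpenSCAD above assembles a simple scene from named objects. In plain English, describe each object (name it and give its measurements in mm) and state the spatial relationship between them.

A is a table with a 1644×1000 mm rectangular top, 48 mm thick, top surface at z = 732 mm, supported by four round legs of 62 mm diameter, each leg's bounding box inset 25 mm from the nearest pair of top edges, running from the floor.

B is a simple wooden stool: a rectangular seat 276 mm (x) by 328 mm (y), 42 mm thick, top face at z = 422 mm, on four square legs, each 28×28 mm in cross-section. The legs rest on z = 0, each flush with a corner of the seat. Four stretchers, 28 mm wide and 23 mm tall, connect adjacent legs with their undersides at z = 195 mm, each running between the inner faces of the legs it joins and aligned with the legs' outer faces on the other axis.

C is a chair. The seat is a 508×472×31 mm slab with its top at z = 447 mm, on four 41×41 mm corner legs (flush with the seat edges, standing on z = 0). A flat backrest 34 mm thick, 406 mm tall, spans the full seat width and rises from the seat top along its +y edge, rear face flush with the rear of the seat. Two armrests of 31×31 mm section run along each side from the seat's front edge to the front of the backrest, top faces 229 mm above the seat top and outer faces flush with the seat's x-edges; a 31×31 mm post under the front of each armrest stands on the seat at the front corner.

Four stools sit around the table at the −y, +y, −x, +x sides. The chair is on top of the table.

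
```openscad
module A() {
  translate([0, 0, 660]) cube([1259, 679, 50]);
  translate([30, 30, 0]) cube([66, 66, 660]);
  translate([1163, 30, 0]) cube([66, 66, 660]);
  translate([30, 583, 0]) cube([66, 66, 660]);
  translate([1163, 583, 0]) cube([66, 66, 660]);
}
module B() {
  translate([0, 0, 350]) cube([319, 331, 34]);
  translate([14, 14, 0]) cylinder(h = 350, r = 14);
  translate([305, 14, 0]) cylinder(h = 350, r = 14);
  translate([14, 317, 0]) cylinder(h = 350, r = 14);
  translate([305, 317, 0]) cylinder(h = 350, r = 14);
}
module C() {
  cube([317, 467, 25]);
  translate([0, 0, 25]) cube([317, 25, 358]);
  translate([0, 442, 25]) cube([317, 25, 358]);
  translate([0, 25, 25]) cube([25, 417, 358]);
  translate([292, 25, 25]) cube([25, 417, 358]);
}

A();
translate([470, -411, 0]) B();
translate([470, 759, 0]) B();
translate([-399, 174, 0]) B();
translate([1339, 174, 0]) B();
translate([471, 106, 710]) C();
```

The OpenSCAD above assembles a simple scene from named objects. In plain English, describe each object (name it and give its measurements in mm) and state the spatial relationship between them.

A is a table: top 1259 mm (x) × 679 mm (y), 50 mm thick, upper face at z = 710 mm, on four 66×66 mm square legs, each inset 30 mm from the nearest pair of top edges, running from z = 0 to the bottom of the top.

B is a four-legged stool. The seat is 319×331 mm, 34 mm thick, top at z = 384 mm. It stands on four round legs, each 28 mm in diameter, from z = 0 to the seat underside, each leg's axis is inset half a diameter from the nearest pair of seat edges (so the leg's bounding box is flush with the corner).

C is an open-topped rectangular box: outside dimensions 317×467×383 mm, with a uniform wall and base thickness of 25 mm. The base is a full 317×467 slab on the floor; four walls sit on top of the base. The front and back walls (the −y and +y sides) span the full width; the two side walls fit between them.

Four stools sit around the table at the −y, +y, −x, +x sides. The open box is on top of the table, centred.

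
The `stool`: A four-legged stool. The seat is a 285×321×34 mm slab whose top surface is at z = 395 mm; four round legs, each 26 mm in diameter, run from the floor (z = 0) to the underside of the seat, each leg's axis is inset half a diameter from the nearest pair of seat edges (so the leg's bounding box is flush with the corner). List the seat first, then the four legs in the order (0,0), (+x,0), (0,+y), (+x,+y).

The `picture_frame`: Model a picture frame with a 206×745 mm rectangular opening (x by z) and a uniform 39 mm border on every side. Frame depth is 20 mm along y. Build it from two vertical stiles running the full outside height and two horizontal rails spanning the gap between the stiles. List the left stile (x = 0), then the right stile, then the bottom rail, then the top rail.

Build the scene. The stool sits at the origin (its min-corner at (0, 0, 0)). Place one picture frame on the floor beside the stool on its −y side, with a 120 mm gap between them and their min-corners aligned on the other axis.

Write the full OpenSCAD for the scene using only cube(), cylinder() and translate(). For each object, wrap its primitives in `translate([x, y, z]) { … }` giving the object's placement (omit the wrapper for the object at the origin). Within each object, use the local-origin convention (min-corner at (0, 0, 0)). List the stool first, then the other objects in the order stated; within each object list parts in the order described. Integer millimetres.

translate([0, 0, 361]) cube([285, 321, 34]);
translate([13, 13, 0]) cylinder(h = 361, r = 13);
translate([272, 13, 0]) cylinder(h = 361, r = 13);
translate([13, 308, 0]) cylinder(h = 361, r = 13);
translate([272, 308, 0]) cylinder(h = 361, r = 13);
translate([0, -140, 0]) {
  cube([39, 20, 823]);
  translate([245, 0, 0]) cube([39, 20, 823]);
  translate([39, 0, 0]) cube([206, 20, 39]);
  translate([39, 0, 784]) cube([206, 20, 39]);
}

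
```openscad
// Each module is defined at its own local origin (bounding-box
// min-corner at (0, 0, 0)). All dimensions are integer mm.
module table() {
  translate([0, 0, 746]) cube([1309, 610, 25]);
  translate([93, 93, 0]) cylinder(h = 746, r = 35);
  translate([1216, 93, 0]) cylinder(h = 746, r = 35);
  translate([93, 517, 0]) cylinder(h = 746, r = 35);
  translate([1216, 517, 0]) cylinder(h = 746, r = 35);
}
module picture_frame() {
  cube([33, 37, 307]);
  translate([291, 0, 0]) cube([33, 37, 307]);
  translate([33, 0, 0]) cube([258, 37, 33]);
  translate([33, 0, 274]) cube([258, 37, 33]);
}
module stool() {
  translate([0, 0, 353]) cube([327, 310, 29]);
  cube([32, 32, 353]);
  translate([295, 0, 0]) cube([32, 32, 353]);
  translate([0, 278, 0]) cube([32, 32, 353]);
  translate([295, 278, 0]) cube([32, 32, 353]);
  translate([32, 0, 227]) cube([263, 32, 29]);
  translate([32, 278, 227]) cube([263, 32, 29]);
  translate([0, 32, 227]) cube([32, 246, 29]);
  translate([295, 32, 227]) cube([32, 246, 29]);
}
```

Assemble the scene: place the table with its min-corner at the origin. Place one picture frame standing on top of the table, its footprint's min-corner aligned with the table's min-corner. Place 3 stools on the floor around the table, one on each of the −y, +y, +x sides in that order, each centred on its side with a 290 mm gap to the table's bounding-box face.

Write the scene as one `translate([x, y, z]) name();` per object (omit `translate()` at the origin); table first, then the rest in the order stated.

table();
translate([0, 0, 771]) picture_frame();
translate([491, -600, 0]) stool();
translate([491, 900, 0]) stool();
translate([1599, 150, 0]) stool();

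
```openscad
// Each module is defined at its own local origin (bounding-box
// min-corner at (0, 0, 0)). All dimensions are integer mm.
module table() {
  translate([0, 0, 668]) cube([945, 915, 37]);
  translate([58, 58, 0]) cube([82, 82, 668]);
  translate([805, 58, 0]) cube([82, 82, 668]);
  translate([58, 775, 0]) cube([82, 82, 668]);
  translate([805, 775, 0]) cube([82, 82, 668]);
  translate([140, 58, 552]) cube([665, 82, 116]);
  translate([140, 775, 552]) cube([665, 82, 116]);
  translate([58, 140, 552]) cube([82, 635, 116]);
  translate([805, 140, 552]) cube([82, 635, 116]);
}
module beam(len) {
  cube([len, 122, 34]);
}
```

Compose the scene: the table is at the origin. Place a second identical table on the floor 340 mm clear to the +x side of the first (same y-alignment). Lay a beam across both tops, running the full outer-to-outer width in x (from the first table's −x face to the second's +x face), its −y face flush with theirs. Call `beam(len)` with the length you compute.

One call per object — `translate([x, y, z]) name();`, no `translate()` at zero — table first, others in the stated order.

table();
translate([1285, 0, 0]) table();
translate([0, 0, 705]) beam(2230);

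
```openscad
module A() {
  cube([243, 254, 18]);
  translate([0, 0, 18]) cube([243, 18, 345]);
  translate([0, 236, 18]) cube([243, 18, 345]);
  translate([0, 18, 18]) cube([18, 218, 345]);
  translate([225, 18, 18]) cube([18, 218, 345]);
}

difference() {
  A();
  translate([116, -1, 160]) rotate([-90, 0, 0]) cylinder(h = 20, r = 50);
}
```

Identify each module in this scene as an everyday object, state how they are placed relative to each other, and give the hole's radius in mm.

A is an open box. The open box has a circular hole through its front wall. The hole's radius is 50 mm.

The subtracted cylinder has r = 50 mm.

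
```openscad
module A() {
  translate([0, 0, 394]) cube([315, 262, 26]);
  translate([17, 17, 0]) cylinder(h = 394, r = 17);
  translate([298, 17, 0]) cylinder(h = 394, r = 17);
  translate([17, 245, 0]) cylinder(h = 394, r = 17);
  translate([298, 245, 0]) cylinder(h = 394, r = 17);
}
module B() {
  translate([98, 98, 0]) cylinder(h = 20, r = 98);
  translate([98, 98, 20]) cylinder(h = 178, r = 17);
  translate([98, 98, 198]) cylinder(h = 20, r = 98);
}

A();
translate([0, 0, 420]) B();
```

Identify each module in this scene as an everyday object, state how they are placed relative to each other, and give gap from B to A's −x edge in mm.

The spool's min-x is at 0; the stool's min-x is 0; gap = 0 mm.

A is a stool. B is a spool. The spool is on top of the stool. The gap from the spool to the stool's −x edge is 0 mm.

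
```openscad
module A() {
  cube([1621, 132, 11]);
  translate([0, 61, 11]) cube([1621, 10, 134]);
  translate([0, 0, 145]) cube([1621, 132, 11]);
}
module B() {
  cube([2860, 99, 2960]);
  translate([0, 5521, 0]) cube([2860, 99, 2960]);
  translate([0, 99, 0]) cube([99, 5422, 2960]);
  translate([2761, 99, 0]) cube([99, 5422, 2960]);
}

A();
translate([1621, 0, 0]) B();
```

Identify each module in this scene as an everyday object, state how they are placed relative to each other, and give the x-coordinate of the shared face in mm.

A is an I-beam. B is a house frame. The house frame is against the I-beam's +x side, with their −y faces flush. The x-coordinate of the shared face is 1621 mm.

The I-beam's +x face and the house frame's −x face are both at x = 1621 mm.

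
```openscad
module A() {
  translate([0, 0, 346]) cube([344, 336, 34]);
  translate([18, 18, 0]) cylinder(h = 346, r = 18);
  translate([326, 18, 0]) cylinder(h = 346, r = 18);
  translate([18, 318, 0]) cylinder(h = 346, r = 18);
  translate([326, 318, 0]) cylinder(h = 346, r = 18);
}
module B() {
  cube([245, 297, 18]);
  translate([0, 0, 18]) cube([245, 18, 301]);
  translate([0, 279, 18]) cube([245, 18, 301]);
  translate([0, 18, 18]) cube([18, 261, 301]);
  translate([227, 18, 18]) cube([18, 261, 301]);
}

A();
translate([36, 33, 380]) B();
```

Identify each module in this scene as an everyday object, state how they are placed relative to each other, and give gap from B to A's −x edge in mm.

The open box's min-x is at 36; the stool's min-x is 0; gap = 36 mm.

A is a stool. B is an open box. The open box is on top of the stool. The gap from the open box to the stool's −x edge is 36 mm.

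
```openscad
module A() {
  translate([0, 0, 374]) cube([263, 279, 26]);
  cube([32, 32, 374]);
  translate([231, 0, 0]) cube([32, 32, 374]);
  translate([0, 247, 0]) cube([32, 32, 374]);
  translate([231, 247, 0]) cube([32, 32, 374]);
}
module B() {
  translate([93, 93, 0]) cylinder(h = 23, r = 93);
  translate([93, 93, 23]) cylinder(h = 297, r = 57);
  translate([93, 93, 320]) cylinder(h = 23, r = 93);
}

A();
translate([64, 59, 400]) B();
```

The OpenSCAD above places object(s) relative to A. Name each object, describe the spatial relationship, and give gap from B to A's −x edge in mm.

The spool's min-x is at 64; the stool's min-x is 0; gap = 64 mm.

A is a stool. B is a spool. The spool is on top of the stool. The gap from the spool to the stool's −x edge is 64 mm.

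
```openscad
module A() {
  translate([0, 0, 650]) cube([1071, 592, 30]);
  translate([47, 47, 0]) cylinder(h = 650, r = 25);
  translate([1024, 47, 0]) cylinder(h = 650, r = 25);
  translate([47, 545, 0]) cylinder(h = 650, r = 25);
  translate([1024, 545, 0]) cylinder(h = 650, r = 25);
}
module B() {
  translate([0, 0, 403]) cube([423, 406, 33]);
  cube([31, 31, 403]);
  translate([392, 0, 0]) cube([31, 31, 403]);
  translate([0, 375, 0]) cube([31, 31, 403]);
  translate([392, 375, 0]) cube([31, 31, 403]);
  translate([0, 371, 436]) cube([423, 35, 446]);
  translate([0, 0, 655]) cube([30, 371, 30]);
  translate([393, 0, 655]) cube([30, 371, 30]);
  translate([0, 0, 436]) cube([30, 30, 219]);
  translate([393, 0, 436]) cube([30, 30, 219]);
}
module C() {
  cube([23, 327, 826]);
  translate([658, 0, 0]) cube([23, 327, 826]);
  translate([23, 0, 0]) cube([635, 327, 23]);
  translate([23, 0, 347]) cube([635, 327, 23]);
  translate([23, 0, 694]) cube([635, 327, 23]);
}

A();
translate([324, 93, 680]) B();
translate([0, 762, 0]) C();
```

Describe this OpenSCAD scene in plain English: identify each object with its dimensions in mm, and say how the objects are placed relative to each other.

A is a table with a 1071×592 mm rectangular top, 30 mm thick, top surface at z = 680 mm, supported by four round legs of 50 mm diameter, each leg's bounding box inset 22 mm from the nearest pair of top edges, running from the floor.

B is a chair. The seat is a 423×406×33 mm slab with its top at z = 436 mm, on four 31×31 mm corner legs (flush with the seat edges, standing on z = 0). A flat backrest 35 mm thick, 446 mm tall, spans the full seat width and rises from the seat top along its +y edge, rear face flush with the rear of the seat. Two armrests of 30×30 mm section run along each side from the seat's front edge to the front of the backrest, top faces 249 mm above the seat top and outer faces flush with the seat's x-edges; a 30×30 mm post under the front of each armrest stands on the seat at the front corner.

C is a bookshelf 681 mm wide overall, 327 mm deep and 826 mm tall. The two sides are 23 mm thick vertical panels. 3 horizontal shelves of 23 mm thickness span between the inner faces of the sides; the lowest shelf sits on the floor and shelves are stacked with a clear vertical gap of 324 mm between each pair.

The chair is on top of the table, centred. The bookshelf is on the floor beside the table on its +y side.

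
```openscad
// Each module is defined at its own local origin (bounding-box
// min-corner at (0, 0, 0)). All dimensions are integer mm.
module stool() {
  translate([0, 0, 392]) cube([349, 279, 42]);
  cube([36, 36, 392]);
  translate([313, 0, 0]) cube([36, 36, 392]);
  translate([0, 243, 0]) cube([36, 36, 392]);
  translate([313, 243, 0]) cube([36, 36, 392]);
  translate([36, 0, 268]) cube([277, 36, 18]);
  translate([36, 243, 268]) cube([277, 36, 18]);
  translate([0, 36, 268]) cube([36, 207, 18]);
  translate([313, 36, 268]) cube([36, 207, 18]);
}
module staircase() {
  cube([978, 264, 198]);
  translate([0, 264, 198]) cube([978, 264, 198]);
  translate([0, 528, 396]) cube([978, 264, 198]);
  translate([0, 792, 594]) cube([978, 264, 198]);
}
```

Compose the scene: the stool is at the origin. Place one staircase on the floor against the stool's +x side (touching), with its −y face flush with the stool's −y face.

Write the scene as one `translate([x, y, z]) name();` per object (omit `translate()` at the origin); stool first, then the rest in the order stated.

stool();
translate([349, 0, 0]) staircase();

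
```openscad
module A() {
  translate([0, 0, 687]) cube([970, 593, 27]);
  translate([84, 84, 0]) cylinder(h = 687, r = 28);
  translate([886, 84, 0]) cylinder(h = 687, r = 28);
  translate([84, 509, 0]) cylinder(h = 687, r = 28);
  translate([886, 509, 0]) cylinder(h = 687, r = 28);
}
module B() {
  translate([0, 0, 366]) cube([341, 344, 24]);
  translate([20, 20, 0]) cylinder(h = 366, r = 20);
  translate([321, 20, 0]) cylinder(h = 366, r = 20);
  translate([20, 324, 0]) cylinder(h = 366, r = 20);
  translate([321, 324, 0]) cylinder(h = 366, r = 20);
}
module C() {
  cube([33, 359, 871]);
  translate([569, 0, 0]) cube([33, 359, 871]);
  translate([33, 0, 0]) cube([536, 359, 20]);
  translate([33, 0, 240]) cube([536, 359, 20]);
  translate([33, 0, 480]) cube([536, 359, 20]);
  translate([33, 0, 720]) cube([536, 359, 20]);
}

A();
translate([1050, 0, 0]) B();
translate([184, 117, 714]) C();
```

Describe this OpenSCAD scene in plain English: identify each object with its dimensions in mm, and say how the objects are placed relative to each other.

A is a table with a 970×593 mm rectangular top, 27 mm thick, top surface at z = 714 mm, supported by four round legs of 56 mm diameter, each leg's bounding box inset 56 mm from the nearest pair of top edges, running from the floor.

B is a simple wooden stool: a rectangular seat 341 mm (x) by 344 mm (y), 24 mm thick, top face at z = 390 mm, on four round legs, each 40 mm in diameter. The legs rest on z = 0, each leg's axis is inset half a diameter from the nearest pair of seat edges (so the leg's bounding box is flush with the corner).

C is an open bookshelf. Two side panels, each 33 mm thick, 359 mm deep and 871 mm tall, stand 602 mm apart (outside-to-outside). Between them sit 4 shelves, each 20 mm thick and 359 mm deep, spanning the full gap between the sides. The bottom shelf rests on the floor (its underside at z = 0) and the clear gap between one shelf's top and the next shelf's underside is 220 mm.

The stool is on the floor beside the table on its +x side. The bookshelf is on top of the table, centred.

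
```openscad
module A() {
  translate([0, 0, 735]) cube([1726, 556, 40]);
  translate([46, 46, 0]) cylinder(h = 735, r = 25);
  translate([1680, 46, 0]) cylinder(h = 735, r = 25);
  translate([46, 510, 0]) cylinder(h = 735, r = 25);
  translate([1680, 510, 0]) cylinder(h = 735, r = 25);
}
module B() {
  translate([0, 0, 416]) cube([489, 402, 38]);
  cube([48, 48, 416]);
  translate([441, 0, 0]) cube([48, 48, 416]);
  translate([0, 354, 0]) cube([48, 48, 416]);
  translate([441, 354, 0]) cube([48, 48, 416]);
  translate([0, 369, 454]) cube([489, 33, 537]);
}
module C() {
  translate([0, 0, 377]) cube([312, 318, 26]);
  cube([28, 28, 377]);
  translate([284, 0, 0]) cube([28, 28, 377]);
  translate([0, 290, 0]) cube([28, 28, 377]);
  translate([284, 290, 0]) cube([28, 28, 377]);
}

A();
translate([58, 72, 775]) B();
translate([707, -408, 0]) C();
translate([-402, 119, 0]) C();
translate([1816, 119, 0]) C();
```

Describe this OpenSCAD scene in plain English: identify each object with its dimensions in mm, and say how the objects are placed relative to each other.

A is a table: top 1726 mm (x) × 556 mm (y), 40 mm thick, upper face at z = 775 mm, on four round legs of 50 mm diameter, each leg's bounding box inset 21 mm from the nearest pair of top edges, running from z = 0 to the bottom of the top.

B is a chair. The seat is a 489×402×38 mm slab with its top at z = 454 mm, on four 48×48 mm corner legs (flush with the seat edges, standing on z = 0). A flat backrest 33 mm thick, 537 mm tall, spans the full seat width and rises from the seat top along its +y edge, rear face flush with the rear of the seat.

C is a four-legged stool. The seat is a 312×318×26 mm slab whose top surface is at z = 403 mm; four square legs, each 28×28 mm in cross-section, run from the floor (z = 0) to the underside of the seat, each flush with a corner of the seat.

The chair is on top of the table. Three stools sit around the table at the −y, −x, +x sides.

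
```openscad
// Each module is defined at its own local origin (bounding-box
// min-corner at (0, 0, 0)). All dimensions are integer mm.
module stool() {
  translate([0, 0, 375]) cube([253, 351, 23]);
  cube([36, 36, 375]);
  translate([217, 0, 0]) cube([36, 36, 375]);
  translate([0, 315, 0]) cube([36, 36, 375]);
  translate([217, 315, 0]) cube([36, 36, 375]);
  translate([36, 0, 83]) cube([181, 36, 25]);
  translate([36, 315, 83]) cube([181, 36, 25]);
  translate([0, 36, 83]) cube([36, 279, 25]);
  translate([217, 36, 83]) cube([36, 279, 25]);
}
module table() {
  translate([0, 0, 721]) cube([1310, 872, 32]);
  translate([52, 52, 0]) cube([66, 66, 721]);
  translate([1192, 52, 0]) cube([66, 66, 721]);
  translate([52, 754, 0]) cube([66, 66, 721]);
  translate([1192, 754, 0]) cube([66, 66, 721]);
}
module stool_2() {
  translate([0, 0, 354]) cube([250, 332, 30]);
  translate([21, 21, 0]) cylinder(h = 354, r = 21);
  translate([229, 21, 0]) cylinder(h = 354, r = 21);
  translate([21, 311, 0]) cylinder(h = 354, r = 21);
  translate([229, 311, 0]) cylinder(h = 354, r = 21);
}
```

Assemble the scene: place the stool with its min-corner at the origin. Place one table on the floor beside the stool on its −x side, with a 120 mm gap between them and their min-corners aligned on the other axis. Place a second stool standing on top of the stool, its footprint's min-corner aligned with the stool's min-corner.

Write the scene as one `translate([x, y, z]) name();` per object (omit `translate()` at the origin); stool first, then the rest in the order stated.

stool();
translate([-1430, 0, 0]) table();
translate([0, 0, 398]) stool_2();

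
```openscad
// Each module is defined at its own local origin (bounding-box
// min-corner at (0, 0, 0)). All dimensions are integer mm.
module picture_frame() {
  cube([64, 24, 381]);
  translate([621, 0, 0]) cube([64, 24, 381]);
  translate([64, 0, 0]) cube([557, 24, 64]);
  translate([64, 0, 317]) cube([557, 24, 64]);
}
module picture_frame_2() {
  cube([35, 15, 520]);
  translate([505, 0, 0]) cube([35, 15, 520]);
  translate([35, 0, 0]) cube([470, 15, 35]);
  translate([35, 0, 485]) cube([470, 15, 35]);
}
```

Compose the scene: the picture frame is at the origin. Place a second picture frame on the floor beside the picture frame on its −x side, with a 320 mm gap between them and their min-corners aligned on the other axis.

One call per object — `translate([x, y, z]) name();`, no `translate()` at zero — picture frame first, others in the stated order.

picture_frame();
translate([-860, 0, 0]) picture_frame_2();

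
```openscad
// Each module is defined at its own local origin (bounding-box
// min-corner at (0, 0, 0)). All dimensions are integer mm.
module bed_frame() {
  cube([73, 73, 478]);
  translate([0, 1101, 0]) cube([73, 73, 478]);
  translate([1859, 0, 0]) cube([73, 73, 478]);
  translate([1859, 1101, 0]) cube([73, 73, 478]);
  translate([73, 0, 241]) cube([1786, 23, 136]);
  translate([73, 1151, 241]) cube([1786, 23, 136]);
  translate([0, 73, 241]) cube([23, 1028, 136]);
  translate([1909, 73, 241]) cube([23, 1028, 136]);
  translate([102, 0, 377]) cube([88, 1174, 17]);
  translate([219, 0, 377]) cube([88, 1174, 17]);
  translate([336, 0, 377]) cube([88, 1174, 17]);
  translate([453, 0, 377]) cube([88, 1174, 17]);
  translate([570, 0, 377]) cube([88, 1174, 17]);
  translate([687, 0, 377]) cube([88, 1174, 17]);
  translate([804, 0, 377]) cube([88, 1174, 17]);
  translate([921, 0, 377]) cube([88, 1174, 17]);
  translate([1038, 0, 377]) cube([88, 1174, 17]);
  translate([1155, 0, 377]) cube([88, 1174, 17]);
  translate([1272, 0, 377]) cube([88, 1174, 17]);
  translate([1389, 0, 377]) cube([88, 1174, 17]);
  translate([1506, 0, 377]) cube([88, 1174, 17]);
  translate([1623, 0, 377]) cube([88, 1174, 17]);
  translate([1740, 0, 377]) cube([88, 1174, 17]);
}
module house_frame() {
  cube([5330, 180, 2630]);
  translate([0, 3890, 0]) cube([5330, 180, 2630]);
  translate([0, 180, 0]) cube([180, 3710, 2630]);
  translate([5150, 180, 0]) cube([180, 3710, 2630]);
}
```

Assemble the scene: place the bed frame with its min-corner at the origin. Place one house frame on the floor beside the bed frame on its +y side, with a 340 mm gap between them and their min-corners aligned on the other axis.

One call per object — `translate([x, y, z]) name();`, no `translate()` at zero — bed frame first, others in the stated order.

bed_frame();
translate([0, 1514, 0]) house_frame();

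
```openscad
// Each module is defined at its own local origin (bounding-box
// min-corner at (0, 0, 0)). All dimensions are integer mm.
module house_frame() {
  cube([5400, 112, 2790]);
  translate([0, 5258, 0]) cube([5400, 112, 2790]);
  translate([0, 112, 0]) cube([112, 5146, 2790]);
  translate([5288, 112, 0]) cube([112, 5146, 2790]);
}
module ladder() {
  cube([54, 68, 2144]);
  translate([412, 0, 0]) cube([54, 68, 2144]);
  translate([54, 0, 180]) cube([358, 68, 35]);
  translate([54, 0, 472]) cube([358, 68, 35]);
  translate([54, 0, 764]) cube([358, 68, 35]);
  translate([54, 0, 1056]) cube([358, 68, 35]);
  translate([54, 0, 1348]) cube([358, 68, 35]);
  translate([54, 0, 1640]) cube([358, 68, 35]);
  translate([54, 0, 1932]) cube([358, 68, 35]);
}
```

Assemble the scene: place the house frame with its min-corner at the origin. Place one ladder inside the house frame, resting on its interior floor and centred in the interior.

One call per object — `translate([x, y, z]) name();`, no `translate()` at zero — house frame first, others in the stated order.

house_frame();
translate([2467, 2651, 0]) ladder();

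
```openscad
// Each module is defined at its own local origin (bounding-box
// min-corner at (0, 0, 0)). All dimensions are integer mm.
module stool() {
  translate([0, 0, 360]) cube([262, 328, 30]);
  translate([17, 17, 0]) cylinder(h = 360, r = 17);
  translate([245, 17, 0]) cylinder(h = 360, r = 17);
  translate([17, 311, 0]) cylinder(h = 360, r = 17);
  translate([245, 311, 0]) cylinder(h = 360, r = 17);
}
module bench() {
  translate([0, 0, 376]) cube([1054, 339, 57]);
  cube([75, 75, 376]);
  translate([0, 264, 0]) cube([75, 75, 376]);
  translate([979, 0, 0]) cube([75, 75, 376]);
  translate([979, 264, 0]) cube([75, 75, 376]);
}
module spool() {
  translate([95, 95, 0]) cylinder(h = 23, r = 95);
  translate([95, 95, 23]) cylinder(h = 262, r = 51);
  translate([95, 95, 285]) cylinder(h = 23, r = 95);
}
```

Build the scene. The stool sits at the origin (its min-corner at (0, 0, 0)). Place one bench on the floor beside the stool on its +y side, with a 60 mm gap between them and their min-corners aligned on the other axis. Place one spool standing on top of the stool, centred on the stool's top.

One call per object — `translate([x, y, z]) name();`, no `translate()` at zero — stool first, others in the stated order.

stool();
translate([0, 388, 0]) bench();
translate([36, 69, 390]) spool();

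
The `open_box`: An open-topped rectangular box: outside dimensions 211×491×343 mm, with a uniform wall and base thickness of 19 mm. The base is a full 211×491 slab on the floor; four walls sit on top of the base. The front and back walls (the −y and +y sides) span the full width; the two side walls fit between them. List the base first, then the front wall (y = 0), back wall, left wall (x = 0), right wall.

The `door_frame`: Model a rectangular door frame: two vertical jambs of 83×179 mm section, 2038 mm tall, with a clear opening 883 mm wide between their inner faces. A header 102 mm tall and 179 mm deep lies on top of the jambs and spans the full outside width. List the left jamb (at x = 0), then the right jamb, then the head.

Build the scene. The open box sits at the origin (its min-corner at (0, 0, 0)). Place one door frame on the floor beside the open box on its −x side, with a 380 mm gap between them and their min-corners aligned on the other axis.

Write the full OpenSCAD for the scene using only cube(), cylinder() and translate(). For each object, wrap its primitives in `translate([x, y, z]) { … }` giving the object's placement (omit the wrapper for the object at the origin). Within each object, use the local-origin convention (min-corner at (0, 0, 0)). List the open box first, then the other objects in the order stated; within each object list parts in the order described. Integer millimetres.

cube([211, 491, 19]);
translate([0, 0, 19]) cube([211, 19, 324]);
translate([0, 472, 19]) cube([211, 19, 324]);
translate([0, 19, 19]) cube([19, 453, 324]);
translate([192, 19, 19]) cube([19, 453, 324]);
translate([-1429, 0, 0]) {
  cube([83, 179, 2038]);
  translate([966, 0, 0]) cube([83, 179, 2038]);
  translate([0, 0, 2038]) cube([1049, 179, 102]);
}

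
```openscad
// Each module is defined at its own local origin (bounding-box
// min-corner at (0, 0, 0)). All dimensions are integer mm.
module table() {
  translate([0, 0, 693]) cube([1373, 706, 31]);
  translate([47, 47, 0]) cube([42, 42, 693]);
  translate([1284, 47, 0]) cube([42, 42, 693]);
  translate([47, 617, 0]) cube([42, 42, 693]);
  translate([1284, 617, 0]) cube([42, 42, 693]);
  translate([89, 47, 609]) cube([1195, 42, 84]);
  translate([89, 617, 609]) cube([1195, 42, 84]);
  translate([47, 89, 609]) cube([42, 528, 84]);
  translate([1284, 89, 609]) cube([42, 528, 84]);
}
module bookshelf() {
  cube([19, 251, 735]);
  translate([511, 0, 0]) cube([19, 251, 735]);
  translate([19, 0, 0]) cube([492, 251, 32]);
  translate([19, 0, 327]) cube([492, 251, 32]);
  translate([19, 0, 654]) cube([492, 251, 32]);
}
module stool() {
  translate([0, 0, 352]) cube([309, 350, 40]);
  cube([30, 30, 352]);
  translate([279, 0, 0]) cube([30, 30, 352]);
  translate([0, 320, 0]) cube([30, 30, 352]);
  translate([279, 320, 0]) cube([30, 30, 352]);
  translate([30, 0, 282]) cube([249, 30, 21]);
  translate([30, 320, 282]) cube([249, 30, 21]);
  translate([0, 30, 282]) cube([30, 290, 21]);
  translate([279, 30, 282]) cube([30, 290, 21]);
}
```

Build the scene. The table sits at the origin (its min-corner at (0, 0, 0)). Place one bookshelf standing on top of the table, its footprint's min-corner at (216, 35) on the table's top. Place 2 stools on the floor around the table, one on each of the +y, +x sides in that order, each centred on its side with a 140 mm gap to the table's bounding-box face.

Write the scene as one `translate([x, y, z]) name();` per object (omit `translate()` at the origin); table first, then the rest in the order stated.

table();
translate([216, 35, 724]) bookshelf();
translate([532, 846, 0]) stool();
translate([1513, 178, 0]) stool();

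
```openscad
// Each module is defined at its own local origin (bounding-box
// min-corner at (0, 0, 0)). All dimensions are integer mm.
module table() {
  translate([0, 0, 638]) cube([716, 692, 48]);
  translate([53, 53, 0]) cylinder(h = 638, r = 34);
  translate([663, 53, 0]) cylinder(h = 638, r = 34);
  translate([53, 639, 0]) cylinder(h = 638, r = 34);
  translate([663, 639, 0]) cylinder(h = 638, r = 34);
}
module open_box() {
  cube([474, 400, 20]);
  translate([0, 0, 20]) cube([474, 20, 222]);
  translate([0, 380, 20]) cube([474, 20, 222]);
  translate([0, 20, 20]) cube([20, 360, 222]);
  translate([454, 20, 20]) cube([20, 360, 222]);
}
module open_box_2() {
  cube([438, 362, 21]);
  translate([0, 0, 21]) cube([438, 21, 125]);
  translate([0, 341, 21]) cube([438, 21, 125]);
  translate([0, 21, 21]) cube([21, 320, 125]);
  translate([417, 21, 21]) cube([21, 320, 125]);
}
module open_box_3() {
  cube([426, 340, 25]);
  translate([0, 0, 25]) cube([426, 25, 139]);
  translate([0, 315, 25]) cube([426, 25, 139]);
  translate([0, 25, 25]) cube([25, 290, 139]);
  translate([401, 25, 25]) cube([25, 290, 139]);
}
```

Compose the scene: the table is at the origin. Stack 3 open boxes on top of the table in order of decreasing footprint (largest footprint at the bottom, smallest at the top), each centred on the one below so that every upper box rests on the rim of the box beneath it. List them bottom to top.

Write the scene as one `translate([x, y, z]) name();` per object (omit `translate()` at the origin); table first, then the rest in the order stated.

table();
translate([121, 146, 686]) open_box();
translate([139, 165, 928]) open_box_2();
translate([145, 176, 1074]) open_box_3();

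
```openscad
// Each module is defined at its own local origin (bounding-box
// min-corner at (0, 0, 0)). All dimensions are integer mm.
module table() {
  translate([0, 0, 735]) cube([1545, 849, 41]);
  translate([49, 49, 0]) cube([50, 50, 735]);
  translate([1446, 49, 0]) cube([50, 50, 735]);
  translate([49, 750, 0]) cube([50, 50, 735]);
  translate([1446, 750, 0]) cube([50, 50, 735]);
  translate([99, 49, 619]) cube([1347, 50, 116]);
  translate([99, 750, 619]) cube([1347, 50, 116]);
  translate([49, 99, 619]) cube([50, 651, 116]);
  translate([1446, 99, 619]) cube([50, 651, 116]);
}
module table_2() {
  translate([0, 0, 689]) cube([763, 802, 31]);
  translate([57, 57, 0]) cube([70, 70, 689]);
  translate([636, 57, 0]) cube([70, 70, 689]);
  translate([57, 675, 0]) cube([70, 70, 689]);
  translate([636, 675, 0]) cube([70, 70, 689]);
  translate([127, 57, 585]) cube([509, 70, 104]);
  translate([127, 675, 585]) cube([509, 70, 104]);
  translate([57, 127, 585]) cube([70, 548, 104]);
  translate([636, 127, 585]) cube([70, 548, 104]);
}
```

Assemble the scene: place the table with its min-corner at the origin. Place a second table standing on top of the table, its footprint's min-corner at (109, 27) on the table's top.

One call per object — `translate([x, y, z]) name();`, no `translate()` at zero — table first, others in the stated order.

table();
translate([109, 27, 776]) table_2();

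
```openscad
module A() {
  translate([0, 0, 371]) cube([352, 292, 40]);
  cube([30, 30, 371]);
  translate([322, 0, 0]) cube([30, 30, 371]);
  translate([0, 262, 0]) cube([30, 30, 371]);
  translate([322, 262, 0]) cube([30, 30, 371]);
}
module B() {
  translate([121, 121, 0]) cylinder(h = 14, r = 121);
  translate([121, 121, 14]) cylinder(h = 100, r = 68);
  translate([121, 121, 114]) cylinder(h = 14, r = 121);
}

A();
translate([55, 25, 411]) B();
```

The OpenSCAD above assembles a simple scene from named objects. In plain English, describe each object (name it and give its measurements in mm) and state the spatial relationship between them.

A is a four-legged stool. The seat is 352×292 mm, 40 mm thick, top at z = 411 mm. It stands on four square legs, each 30×30 mm in cross-section, from z = 0 to the seat underside, each flush with a corner of the seat.

B is a spool: two coaxial disc flanges of radius 121 mm and thickness 14 mm, joined by a core cylinder of radius 68 mm and height 100 mm. The lower flange rests on z = 0 and the three cylinders share a vertical axis.

The spool is on top of the stool, centred.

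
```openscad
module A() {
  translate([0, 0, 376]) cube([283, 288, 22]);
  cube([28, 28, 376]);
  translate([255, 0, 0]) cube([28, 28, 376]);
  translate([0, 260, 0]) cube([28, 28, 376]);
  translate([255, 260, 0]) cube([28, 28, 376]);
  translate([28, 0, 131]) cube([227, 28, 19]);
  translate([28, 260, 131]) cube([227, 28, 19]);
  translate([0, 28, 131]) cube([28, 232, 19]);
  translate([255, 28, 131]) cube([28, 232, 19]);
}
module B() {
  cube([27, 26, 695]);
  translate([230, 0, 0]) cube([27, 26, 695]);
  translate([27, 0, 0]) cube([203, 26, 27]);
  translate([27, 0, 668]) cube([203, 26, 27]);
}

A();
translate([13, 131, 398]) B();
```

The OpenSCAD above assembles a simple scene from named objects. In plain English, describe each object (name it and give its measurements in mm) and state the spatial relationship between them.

A is a four-legged stool. The seat is 283×288 mm, 22 mm thick, top at z = 398 mm. It stands on four square legs, each 28×28 mm in cross-section, from z = 0 to the seat underside, each flush with a corner of the seat. Four stretchers, 28 mm wide and 19 mm tall, connect adjacent legs with their undersides at z = 131 mm, each running between the inner faces of the legs it joins and aligned with the legs' outer faces on the other axis.

B is a rectangular picture frame lying in the x–z plane (depth along y). The opening is 203 mm wide (x) by 641 mm tall (z), surrounded by a border 27 mm wide on all four sides. The frame is 26 mm deep and is made of two full-height vertical stiles with two horizontal rails fitted between them.

The picture frame is on top of the stool, centred.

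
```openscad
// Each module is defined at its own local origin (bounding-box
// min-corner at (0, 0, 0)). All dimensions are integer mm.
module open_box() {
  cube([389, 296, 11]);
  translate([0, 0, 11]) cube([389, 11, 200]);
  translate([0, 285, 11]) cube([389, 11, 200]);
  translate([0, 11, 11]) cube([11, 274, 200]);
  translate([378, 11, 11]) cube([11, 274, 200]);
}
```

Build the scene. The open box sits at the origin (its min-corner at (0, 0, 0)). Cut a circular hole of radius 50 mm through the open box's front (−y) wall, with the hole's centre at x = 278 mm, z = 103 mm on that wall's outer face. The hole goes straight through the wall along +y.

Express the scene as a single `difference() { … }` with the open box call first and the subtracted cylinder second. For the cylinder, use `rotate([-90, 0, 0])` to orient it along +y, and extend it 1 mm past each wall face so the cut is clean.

difference() {
  open_box();
  translate([278, -1, 103]) rotate([-90, 0, 0]) cylinder(h = 13, r = 50);
}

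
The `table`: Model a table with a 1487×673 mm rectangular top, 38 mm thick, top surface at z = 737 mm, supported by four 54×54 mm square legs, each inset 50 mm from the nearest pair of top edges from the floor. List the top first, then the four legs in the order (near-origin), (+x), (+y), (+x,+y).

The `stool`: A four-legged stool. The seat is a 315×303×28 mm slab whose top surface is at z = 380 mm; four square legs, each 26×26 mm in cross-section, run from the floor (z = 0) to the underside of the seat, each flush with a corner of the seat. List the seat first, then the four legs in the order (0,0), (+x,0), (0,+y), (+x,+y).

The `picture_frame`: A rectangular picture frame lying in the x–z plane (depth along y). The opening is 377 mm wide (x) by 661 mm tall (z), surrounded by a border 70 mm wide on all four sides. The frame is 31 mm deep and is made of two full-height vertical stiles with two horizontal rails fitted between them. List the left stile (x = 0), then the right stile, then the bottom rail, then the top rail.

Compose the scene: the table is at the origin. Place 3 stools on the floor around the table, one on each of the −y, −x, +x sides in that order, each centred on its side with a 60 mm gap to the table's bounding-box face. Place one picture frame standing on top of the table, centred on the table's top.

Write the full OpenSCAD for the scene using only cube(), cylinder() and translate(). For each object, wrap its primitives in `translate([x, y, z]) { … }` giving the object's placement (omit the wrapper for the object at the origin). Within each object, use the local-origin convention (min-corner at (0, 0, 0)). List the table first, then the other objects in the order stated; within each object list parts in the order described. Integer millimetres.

translate([0, 0, 699]) cube([1487, 673, 38]);
translate([50, 50, 0]) cube([54, 54, 699]);
translate([1383, 50, 0]) cube([54, 54, 699]);
translate([50, 569, 0]) cube([54, 54, 699]);
translate([1383, 569, 0]) cube([54, 54, 699]);
translate([586, -363, 0]) {
  translate([0, 0, 352]) cube([315, 303, 28]);
  cube([26, 26, 352]);
  translate([289, 0, 0]) cube([26, 26, 352]);
  translate([0, 277, 0]) cube([26, 26, 352]);
  translate([289, 277, 0]) cube([26, 26, 352]);
}
translate([-375, 185, 0]) {
  translate([0, 0, 352]) cube([315, 303, 28]);
  cube([26, 26, 352]);
  translate([289, 0, 0]) cube([26, 26, 352]);
  translate([0, 277, 0]) cube([26, 26, 352]);
  translate([289, 277, 0]) cube([26, 26, 352]);
}
translate([1547, 185, 0]) {
  translate([0, 0, 352]) cube([315, 303, 28]);
  cube([26, 26, 352]);
  translate([289, 0, 0]) cube([26, 26, 352]);
  translate([0, 277, 0]) cube([26, 26, 352]);
  translate([289, 277, 0]) cube([26, 26, 352]);
}
translate([485, 321, 737]) {
  cube([70, 31, 801]);
  translate([447, 0, 0]) cube([70, 31, 801]);
  translate([70, 0, 0]) cube([377, 31, 70]);
  translate([70, 0, 731]) cube([377, 31, 70]);
}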